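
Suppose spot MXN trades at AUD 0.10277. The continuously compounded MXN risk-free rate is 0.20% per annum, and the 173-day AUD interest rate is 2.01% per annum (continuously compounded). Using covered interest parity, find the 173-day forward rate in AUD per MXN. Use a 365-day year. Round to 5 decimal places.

0.10366

T = 173/365 years.
AUD growth factor: e^(0.0201×173/365) = 1.0095724.
MXN accumulates by e^(0.0020×173/365) = 1.0009484.
Forward (AUD per MXN) = 0.10277 × 1.0095724 / 1.0009484 = 0.1036554.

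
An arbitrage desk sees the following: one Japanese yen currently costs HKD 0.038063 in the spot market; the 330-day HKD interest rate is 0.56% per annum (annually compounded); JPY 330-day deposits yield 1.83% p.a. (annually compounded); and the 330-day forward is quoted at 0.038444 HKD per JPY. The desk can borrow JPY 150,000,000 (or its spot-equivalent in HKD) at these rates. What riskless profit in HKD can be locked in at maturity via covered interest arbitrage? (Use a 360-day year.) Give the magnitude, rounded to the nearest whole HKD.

HKD 124,510

T = 330/360 years.
Route A — deposit JPY, sell forward: 150,000,000 × 1.016762293 × 0.038444 = HKD 5,863,261.44.
Route B — convert at spot, deposit HKD: 150,000,000 × 0.038063 × 1.005132138 = HKD 5,738,751.69.
The quoted forward overvalues JPY, so borrow HKD, buy JPY at spot, deposit the JPY at 1.83%, and sell the proceeds forward at 0.038444.
The gap between the two covered legs is HKD 124,510.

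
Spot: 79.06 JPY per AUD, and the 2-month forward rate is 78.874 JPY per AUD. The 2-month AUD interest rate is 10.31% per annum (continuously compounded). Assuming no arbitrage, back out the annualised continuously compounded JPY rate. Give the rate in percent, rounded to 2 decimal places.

8.90%

T = 2/12 years.
CIP gives F = S · g_JPY/g_AUD, so g_JPY/g_AUD = 78.874/79.06 = 0.9976474.
AUD growth factor: e^(0.1031×2/12) = 1.0173318.
So the JPY growth factor = 1.0149384.
r = ln(1.0149384)/(2/12) = 0.088968 → 8.90%.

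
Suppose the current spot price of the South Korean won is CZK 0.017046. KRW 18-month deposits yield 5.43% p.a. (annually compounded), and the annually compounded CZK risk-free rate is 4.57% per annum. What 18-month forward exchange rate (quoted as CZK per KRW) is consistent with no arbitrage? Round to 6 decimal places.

0.016838

T = 18/12 years.
Growth of 1 CZK over T: (1 + 0.0457)^(18/12) = 1.0693273.
Growth of 1 KRW over T: (1 + 0.0543)^(18/12) = 1.0825459.
CIP: F = S · (grow CZK)/(grow KRW) = 0.017046 × 1.0693273/1.0825459 = 0.01683786 CZK per KRW.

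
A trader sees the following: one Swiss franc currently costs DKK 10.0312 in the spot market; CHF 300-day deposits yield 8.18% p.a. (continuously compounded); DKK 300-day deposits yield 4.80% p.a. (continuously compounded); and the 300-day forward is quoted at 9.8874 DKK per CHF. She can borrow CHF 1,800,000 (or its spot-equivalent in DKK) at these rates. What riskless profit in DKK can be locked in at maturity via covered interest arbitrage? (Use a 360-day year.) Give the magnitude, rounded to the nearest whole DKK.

T = 300/360 years.
Keep in CHF, deliver into the forward: 1,800,000·1.0705437176·9.8874 = DKK 19,052,809.12.
Swap to DKK now, deposit: 1,800,000·10.0312·1.0408107742 = DKK 18,793,045.87.
The quoted forward overvalues CHF, so borrow DKK, buy CHF at spot, deposit the CHF at 8.18%, and sell the proceeds forward at 9.8874.
Arbitrage profit = |19,052,809.12 − 18,793,045.87| = DKK 259,763.

DKK 259,763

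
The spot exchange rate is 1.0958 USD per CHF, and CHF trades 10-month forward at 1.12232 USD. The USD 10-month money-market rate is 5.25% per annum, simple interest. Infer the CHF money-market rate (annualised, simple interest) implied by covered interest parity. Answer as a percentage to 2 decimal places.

T = 10/12 years.
F/S = 1.12232/1.0958 = 1.0242015 = (growth of USD) / (growth of CHF).
USD growth factor: 1 + 0.0525×10/12 = 1.043750.
Hence g_CHF = 1.0190866.
r = (1.0190866 − 1)/(10/12) = 0.022904 → 2.29%.

2.29%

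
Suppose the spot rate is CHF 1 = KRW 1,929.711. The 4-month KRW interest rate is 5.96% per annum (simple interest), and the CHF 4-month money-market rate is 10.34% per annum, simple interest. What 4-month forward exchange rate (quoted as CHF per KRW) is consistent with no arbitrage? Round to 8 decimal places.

T = 4/12 years.
Growth of 1 KRW over T: 1 + 0.0596×4/12 = 1.0198667.
Growth of 1 CHF over T: 1 + 0.1034×4/12 = 1.0344667.
CIP: F = S · (grow KRW)/(grow CHF) = 1929.711 × 1.0198667/1.0344667 = 1902.476 KRW per CHF.
Invert for CHF per KRW: 1 / 1902.476 = 0.00052563.

0.00052563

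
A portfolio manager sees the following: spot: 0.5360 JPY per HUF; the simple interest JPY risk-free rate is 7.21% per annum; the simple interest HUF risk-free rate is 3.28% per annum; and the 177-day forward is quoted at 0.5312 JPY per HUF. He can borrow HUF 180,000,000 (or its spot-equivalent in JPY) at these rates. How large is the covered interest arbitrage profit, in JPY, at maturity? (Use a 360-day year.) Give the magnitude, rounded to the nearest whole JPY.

T = 177/360 years.
Keep in HUF, deliver into the forward: 180,000,000·1.0161266667·0.5312 = JPY 97,157,967.36.
Swap to JPY now, deposit: 180,000,000·0.5360·1.0354491667 = JPY 99,900,135.60.
The quoted forward undervalues HUF, so borrow HUF, convert to JPY at spot, deposit the JPY at 7.21%, and buy HUF forward at 0.5312 to cover the loan.
The gap between the two covered legs is JPY 2,742,168.

JPY 2,742,168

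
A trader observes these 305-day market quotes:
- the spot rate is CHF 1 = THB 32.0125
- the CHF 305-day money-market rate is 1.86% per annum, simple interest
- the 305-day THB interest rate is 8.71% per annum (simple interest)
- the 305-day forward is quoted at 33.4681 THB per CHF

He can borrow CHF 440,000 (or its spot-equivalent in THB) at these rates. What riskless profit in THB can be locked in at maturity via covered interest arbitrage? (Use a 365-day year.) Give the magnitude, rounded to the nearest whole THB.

THB 155,832

T = 305/365 years.
Invest the CHF and cover forward: 440,000 × 1.0155424658 × 33.4681 = THB 14,954,841.79.
Convert at spot and invest in THB: 440,000 × 32.0125 × 1.0727821918 = THB 15,110,673.56.
The quoted forward undervalues CHF, so borrow CHF, convert to THB at spot, deposit the THB at 8.71%, and buy CHF forward at 33.4681 to cover the loan.
Arbitrage profit = |14,954,841.79 − 15,110,673.56| = THB 155,832.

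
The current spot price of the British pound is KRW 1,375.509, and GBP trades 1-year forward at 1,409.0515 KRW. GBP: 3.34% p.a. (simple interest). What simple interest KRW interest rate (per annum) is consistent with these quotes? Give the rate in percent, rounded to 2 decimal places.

5.86%

T = 1 year.
F/S = 1409.0515/1375.509 = 1.0243855 = (growth of KRW) / (growth of GBP).
The GBP side grows by 1 + 0.0334×1 = 1.033400.
So the KRW growth factor = 1.058600.
r = (1.058600 − 1)/1 = 0.058600 → 5.86%.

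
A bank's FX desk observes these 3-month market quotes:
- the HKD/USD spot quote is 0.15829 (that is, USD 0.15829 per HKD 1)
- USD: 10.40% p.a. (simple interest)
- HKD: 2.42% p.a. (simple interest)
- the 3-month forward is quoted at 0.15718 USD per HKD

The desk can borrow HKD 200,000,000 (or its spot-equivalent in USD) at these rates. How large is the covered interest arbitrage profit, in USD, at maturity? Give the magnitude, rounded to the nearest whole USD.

USD 854,920

T = 3/12 years.
Keep in HKD, deliver into the forward: 200,000,000·1.006050·0.15718 = USD 31,626,187.80.
Swap to USD now, deposit: 200,000,000·0.15829·1.026000 = USD 32,481,108.00.
The quoted forward undervalues HKD, so borrow HKD, convert to USD at spot, deposit the USD at 10.40%, and buy HKD forward at 0.15718 to cover the loan.
The gap between the two covered legs is USD 854,920.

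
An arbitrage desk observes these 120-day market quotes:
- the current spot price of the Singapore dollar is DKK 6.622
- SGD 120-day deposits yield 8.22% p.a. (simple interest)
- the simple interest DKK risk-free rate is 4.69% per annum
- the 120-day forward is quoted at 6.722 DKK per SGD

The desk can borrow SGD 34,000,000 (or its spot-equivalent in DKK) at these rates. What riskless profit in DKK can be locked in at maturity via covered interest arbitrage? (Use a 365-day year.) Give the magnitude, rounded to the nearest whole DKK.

T = 120/365 years.
Invest the SGD and cover forward: 34,000,000 × 1.02702465753 × 6.722 = DKK 234,724,431.43.
Convert at spot and invest in DKK: 34,000,000 × 6.622 × 1.01541917808 = DKK 228,619,597.11.
The quoted forward overvalues SGD, so borrow DKK, buy SGD at spot, deposit the SGD at 8.22%, and sell the proceeds forward at 6.722.
Profit = 234,724,431.43 − 228,619,597.11 = DKK 6,104,834.

DKK 6,104,834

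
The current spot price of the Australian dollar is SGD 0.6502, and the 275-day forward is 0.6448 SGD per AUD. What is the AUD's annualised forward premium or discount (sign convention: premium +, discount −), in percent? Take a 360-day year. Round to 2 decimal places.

-1.09%

T = 275/360 years.
Period premium: (0.6448 − 0.6502)/0.6502 = -0.0083051.
Annualise by dividing by T: -0.0083051 / (275/360) = -0.010872 → -1.09%.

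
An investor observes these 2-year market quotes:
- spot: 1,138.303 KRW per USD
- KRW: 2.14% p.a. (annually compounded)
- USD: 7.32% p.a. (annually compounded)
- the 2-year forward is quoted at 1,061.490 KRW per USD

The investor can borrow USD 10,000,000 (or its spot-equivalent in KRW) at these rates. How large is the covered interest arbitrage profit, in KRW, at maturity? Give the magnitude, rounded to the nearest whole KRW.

KRW 350,361,885

T = 2 years.
Invest the USD and cover forward: 10,000,000 × 1.15175824 × 1061.490 = KRW 12,225,798,541.78.
Convert at spot and invest in KRW: 10,000,000 × 1138.303 × 1.04325796 = KRW 11,875,436,656.42.
The quoted forward overvalues USD, so borrow KRW, buy USD at spot, deposit the USD at 7.32%, and sell the proceeds forward at 1,061.490.
The gap between the two covered legs is KRW 350,361,885.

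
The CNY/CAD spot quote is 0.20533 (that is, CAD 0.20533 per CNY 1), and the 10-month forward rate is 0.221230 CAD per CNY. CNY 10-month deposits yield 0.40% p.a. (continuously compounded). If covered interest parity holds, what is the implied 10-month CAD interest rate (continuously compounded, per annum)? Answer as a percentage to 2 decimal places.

9.35%

T = 10/12 years.
F/S = 0.22123/0.20533 = 1.0774363 = (growth of CAD) / (growth of CNY).
CNY growth factor: e^(0.0040×10/12) = 1.0033389.
Hence g_CAD = 1.0810338.
Take logs: ln 1.0810338 / (10/12) = 0.093501, so 9.35%.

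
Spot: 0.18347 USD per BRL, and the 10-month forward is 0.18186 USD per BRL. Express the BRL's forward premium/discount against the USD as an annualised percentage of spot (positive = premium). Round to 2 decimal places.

T = 10/12 years.
Period premium: (0.18186 − 0.18347)/0.18347 = -0.0087753.
×(1/T) gives -1.05% p.a.

-1.05%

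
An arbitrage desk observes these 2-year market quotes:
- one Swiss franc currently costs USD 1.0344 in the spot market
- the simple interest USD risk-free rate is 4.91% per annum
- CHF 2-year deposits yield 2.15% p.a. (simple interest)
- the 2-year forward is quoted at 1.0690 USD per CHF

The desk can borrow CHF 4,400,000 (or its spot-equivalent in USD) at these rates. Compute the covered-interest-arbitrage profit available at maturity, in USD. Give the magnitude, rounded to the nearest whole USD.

USD 92,449

T = 2 years.
Route A — deposit CHF, sell forward: 4,400,000 × 1.043000 × 1.0690 = USD 4,905,854.80.
Route B — convert at spot, deposit USD: 4,400,000 × 1.0344 × 1.098200 = USD 4,998,303.55.
The quoted forward undervalues CHF, so borrow CHF, convert to USD at spot, deposit the USD at 4.91%, and buy CHF forward at 1.0690 to cover the loan.
Profit = 4,998,303.55 − 4,905,854.80 = USD 92,449.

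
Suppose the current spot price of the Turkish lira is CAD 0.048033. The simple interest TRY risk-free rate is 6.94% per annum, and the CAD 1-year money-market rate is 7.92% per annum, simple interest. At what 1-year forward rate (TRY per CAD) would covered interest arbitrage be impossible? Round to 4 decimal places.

T = 1 year.
CAD accumulates by 1 + 0.0792×1 = 1.079200.
TRY accumulates by 1 + 0.0694×1 = 1.069400.
CIP: F = S · (grow CAD)/(grow TRY) = 0.048033 × 1.079200/1.069400 = 0.048473175 CAD per TRY.
Invert for TRY per CAD: 1 / 0.048473175 = 20.6300.

20.6300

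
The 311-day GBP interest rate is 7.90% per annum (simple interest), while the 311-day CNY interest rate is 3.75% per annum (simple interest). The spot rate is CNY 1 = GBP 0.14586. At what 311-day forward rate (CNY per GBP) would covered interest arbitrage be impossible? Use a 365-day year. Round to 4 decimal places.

6.6288

T = 311/365 years.
GBP accumulates by 1 + 0.0790×311/365 = 1.0673123.
CNY growth factor: 1 + 0.0375×311/365 = 1.0319521.
So F = 0.14586 × 1.0673123 / 1.0319521 = 0.1508579 (GBP/CNY).
Invert for CNY per GBP: 1 / 0.1508579 = 6.6288.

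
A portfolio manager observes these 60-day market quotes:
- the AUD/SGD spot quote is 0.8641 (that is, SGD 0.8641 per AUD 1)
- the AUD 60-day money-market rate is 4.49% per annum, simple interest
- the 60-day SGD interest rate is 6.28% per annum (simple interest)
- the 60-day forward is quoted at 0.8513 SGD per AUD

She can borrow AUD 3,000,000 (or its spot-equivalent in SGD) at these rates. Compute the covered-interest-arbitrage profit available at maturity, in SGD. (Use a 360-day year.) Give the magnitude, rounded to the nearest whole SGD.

SGD 46,421

T = 60/360 years.
Invest the AUD and cover forward: 3,000,000 × 1.007483333 × 0.8513 = SGD 2,573,011.68.
Convert at spot and invest in SGD: 3,000,000 × 0.8641 × 1.010466667 = SGD 2,619,432.74.
The quoted forward undervalues AUD, so borrow AUD, convert to SGD at spot, deposit the SGD at 6.28%, and buy AUD forward at 0.8513 to cover the loan.
The gap between the two covered legs is SGD 46,421.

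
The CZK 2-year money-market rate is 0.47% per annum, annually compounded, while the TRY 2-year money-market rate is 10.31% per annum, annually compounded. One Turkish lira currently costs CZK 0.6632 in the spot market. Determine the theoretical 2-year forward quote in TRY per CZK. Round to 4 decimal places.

T = 2 years.
CZK accumulates by (1 + 0.0047)^2 = 1.0094221.
TRY growth factor: (1 + 0.1031)^2 = 1.2168296.
CIP: F = S · (grow CZK)/(grow TRY) = 0.6632 × 1.0094221/1.2168296 = 0.5501582 CZK per TRY.
Invert for TRY per CZK: 1 / 0.5501582 = 1.8177.

1.8177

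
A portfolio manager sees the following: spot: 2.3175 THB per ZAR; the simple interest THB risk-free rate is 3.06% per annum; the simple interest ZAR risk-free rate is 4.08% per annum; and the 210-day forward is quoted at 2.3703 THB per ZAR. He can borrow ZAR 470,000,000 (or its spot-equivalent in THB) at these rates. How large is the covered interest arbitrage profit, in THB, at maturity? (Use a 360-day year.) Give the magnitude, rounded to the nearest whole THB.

THB 31,887,510

T = 210/360 years.
Invest the ZAR and cover forward: 470,000,000 × 1.023800 × 2.3703 = THB 1,140,555,175.80.
Convert at spot and invest in THB: 470,000,000 × 2.3175 × 1.017850 = THB 1,108,667,666.25.
The quoted forward overvalues ZAR, so borrow THB, buy ZAR at spot, deposit the ZAR at 4.08%, and sell the proceeds forward at 2.3703.
The gap between the two covered legs is THB 31,887,510.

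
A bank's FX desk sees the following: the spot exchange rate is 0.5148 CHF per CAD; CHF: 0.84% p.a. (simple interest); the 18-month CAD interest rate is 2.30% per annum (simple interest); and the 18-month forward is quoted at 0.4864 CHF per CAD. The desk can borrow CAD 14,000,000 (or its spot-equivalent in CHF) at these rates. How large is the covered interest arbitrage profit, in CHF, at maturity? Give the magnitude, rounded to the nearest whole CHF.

CHF 253,480

T = 18/12 years.
Invest the CAD and cover forward: 14,000,000 × 1.034500 × 0.4864 = CHF 7,044,531.20.
Convert at spot and invest in CHF: 14,000,000 × 0.5148 × 1.012600 = CHF 7,298,010.72.
The quoted forward undervalues CAD, so borrow CAD, convert to CHF at spot, deposit the CHF at 0.84%, and buy CAD forward at 0.4864 to cover the loan.
The gap between the two covered legs is CHF 253,480.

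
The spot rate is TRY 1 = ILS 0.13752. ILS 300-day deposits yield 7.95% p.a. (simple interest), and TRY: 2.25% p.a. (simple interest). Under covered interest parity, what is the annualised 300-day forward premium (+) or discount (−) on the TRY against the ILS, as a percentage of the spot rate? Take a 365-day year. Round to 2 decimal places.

T = 300/365 years.
F = S · g_ILS/g_TRY = 0.13752 × 1.0653425/1.0184932 = 0.14384573.
Annualised premium = (F − S)/S × (1/T) = (0.14384573 − 0.13752)/0.13752 ÷ (300/365) = 5.60%.

+5.60%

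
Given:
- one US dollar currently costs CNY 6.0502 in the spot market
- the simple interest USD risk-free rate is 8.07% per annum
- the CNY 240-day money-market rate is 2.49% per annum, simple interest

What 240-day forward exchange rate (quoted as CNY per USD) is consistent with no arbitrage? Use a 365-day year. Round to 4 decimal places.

5.8394

T = 240/365 years.
Growth of 1 CNY over T: 1 + 0.0249×240/365 = 1.0163726.
Growth of 1 USD over T: 1 + 0.0807×240/365 = 1.053063.
So F = 6.0502 × 1.0163726 / 1.053063 = 5.839401 (CNY/USD).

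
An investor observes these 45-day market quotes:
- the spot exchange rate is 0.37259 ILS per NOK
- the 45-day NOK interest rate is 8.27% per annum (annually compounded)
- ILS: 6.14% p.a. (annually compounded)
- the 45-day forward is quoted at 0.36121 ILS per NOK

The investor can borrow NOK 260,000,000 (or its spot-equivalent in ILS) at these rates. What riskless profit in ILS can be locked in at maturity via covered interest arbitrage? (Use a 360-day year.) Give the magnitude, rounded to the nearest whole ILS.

ILS 2,745,635

T = 45/360 years.
Invest the NOK and cover forward: 260,000,000 × 1.0099817286 × 0.36121 = ILS 94,852,030.05.
Convert at spot and invest in ILS: 260,000,000 × 0.37259 × 1.0074764087 = ILS 97,597,665.13.
The quoted forward undervalues NOK, so borrow NOK, convert to ILS at spot, deposit the ILS at 6.14%, and buy NOK forward at 0.36121 to cover the loan.
Arbitrage profit = |94,852,030.05 − 97,597,665.13| = ILS 2,745,635.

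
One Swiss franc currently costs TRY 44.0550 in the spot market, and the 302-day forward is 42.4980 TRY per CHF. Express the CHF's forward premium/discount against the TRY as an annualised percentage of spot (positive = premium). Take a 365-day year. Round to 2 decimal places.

T = 302/365 years.
Period premium: (42.4980 − 44.055)/44.055 = -0.0353422.
×(1/T) gives -4.27% p.a.

-4.27%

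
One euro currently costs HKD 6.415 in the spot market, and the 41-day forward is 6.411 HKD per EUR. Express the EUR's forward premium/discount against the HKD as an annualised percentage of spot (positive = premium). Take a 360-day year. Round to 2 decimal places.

-0.55%

T = 41/360 years.
Period premium: (6.411 − 6.415)/6.415 = -0.0006235.
Annualise by dividing by T: -0.0006235 / (41/360) = -0.005475 → -0.55%.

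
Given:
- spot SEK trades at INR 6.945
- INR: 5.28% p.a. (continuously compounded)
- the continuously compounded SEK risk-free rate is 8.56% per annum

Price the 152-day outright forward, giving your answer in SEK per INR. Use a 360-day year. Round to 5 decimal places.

0.14600

T = 152/360 years.
INR growth factor: e^(0.0528×152/360) = 1.0225437.
Growth of 1 SEK over T: e^(0.0856×152/360) = 1.0368033.
CIP: F = S · (grow INR)/(grow SEK) = 6.945 × 1.0225437/1.0368033 = 6.849482 INR per SEK.
Quoted the other way: 1/6.849482 = 0.14600 SEK per INR.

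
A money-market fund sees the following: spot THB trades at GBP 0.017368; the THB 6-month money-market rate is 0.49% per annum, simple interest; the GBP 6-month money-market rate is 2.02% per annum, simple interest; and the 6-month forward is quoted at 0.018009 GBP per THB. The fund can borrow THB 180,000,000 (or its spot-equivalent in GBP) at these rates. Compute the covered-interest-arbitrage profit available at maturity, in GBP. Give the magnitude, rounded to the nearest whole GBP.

GBP 91,747

T = 6/12 years.
Invest the THB and cover forward: 180,000,000 × 1.002450 × 0.018009 = GBP 3,249,561.97.
Convert at spot and invest in GBP: 180,000,000 × 0.017368 × 1.010100 = GBP 3,157,815.02.
The quoted forward overvalues THB, so borrow GBP, buy THB at spot, deposit the THB at 0.49%, and sell the proceeds forward at 0.018009.
Arbitrage profit = |3,249,561.97 − 3,157,815.02| = GBP 91,747.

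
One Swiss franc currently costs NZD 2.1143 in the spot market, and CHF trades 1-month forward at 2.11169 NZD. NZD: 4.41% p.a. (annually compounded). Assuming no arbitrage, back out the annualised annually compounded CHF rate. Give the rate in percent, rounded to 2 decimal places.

5.97%

T = 1/12 years.
CIP gives F = S · g_NZD/g_CHF, so g_NZD/g_CHF = 2.11169/2.1143 = 0.9987655.
NZD growth factor: (1 + 0.0441)^(1/12) = 1.0036027.
Hence g_CHF = 1.0048432.
r = 1.0048432^(12/1) − 1 = 0.059692 → 5.97%.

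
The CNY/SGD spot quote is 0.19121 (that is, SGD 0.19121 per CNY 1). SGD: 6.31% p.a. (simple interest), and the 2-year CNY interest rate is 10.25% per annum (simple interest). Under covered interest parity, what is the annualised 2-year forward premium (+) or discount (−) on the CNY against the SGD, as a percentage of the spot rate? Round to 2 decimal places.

-3.27%

T = 2 years.
CIP forward (SGD per CNY) = 0.19121 × 1.126200/1.205000 = 0.17870598.
(F − S)/S ÷ T = (0.17870598 − 0.19121)/0.19121/2 = -0.032697 → -3.27%.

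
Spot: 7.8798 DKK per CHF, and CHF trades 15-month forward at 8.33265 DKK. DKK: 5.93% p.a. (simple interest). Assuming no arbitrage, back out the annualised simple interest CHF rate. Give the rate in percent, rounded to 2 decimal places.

T = 15/12 years.
F/S = 8.33265/7.8798 = 1.0574697 = (growth of DKK) / (growth of CHF).
The DKK side grows by 1 + 0.0593×15/12 = 1.074125.
So the CHF growth factor = 1.0157501.
(1.0157501 − 1)/T = 0.012600, i.e. 1.26%.

1.26%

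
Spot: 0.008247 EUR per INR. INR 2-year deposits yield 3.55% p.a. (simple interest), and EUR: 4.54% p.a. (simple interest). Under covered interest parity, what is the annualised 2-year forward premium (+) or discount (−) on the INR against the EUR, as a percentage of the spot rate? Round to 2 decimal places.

T = 2 years.
F = S · g_EUR/g_INR = 0.008247 × 1.090800/1.071000 = 0.008399466.
(F − S)/S ÷ T = (0.008399466 − 0.008247)/0.008247/2 = 0.009244 → 0.92%.

+0.92%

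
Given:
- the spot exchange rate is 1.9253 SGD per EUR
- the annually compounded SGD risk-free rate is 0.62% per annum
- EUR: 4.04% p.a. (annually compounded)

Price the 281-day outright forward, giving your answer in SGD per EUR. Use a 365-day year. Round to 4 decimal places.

T = 281/365 years.
SGD growth factor: (1 + 0.0062)^(281/365) = 1.0047698.
Growth of 1 EUR over T: (1 + 0.0404)^(281/365) = 1.0309602.
So F = 1.9253 × 1.0047698 / 1.0309602 = 1.876390 (SGD/EUR).

1.8764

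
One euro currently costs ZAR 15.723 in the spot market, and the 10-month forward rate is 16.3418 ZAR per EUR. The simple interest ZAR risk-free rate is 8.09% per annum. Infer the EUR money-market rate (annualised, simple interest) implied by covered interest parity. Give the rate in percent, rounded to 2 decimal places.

3.24%

T = 10/12 years.
By CIP, F/S equals the ZAR-to-EUR growth ratio: 16.3418/15.723 = 1.0393564.
The ZAR side grows by 1 + 0.0809×10/12 = 1.0674167.
Hence g_EUR = 1.0269978.
r = (1.0269978 − 1)/(10/12) = 0.032397 → 3.24%.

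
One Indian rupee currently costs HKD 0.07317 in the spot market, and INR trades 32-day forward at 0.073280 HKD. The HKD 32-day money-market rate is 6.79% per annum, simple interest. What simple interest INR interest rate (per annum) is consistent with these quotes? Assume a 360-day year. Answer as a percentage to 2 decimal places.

5.09%

T = 32/360 years.
CIP gives F = S · g_HKD/g_INR, so g_HKD/g_INR = 0.07328/0.07317 = 1.0015033.
HKD growth factor: 1 + 0.0679×32/360 = 1.0060356.
Hence g_INR = 1.0045255.
(1.0045255 − 1)/T = 0.050912, i.e. 5.09%.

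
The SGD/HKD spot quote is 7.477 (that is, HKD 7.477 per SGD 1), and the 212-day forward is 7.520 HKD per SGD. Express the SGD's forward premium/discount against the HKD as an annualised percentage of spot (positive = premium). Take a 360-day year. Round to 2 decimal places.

T = 212/360 years.
Period premium: (7.520 − 7.477)/7.477 = 0.0057510.
×(1/T) gives 0.98% p.a.

+0.98%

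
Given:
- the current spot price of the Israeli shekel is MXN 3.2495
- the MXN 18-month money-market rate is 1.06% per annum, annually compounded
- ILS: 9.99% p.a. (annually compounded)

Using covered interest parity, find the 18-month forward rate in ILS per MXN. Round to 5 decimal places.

0.34942

T = 18/12 years.
MXN accumulates by (1 + 0.0106)^(18/12) = 1.0159421.
Growth of 1 ILS over T: (1 + 0.0999)^(18/12) = 1.1535324.
So F = 3.2495 × 1.0159421 / 1.1535324 = 2.861908 (MXN/ILS).
Quoted the other way: 1/2.861908 = 0.34942 ILS per MXN.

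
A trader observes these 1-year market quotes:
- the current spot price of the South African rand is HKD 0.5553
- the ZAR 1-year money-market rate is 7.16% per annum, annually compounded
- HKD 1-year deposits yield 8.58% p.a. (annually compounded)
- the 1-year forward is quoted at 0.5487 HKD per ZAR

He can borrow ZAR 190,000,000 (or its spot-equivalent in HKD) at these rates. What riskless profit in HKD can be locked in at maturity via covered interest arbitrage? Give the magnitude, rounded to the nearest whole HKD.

T = 1 year.
Keep in ZAR, deliver into the forward: 190,000,000·1.071600·0.5487 = HKD 111,717,514.80.
Swap to HKD now, deposit: 190,000,000·0.5553·1.085800 = HKD 114,559,500.60.
The quoted forward undervalues ZAR, so borrow ZAR, convert to HKD at spot, deposit the HKD at 8.58%, and buy ZAR forward at 0.5487 to cover the loan.
Profit = 114,559,500.60 − 111,717,514.80 = HKD 2,841,986.

HKD 2,841,986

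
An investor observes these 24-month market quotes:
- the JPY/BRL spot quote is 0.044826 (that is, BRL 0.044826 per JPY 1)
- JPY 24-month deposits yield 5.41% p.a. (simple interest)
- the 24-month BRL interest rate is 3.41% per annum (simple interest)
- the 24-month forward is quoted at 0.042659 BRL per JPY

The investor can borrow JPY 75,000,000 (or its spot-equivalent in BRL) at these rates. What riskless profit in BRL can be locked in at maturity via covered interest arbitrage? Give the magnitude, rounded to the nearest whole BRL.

BRL 45,632

T = 2 years.
Keep in JPY, deliver into the forward: 75,000,000·1.108200·0.042659 = BRL 3,545,602.79.
Swap to BRL now, deposit: 75,000,000·0.044826·1.068200 = BRL 3,591,234.99.
The quoted forward undervalues JPY, so borrow JPY, convert to BRL at spot, deposit the BRL at 3.41%, and buy JPY forward at 0.042659 to cover the loan.
Arbitrage profit = |3,545,602.79 − 3,591,234.99| = BRL 45,632.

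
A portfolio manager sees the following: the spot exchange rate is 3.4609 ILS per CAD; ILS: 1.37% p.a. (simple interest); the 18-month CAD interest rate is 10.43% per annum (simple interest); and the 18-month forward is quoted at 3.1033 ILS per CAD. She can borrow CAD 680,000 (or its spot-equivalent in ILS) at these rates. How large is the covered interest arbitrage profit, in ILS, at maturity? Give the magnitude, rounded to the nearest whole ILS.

ILS 38,617

T = 18/12 years.
Invest the CAD and cover forward: 680,000 × 1.156450 × 3.1033 = ILS 2,440,391.67.
Convert at spot and invest in ILS: 680,000 × 3.4609 × 1.020550 = ILS 2,401,774.62.
The quoted forward overvalues CAD, so borrow ILS, buy CAD at spot, deposit the CAD at 10.43%, and sell the proceeds forward at 3.1033.
The gap between the two covered legs is ILS 38,617.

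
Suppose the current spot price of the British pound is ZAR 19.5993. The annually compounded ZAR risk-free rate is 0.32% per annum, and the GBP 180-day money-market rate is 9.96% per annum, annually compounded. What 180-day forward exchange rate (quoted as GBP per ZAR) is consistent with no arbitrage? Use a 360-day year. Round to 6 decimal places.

T = 180/360 years.
ZAR growth factor: (1 + 0.0032)^(180/360) = 1.0015987.
Growth of 1 GBP over T: (1 + 0.0996)^(180/360) = 1.0486181.
So F = 19.5993 × 1.0015987 / 1.0486181 = 18.72048 (ZAR/GBP).
Quoted the other way: 1/18.72048 = 0.053417 GBP per ZAR.

0.053417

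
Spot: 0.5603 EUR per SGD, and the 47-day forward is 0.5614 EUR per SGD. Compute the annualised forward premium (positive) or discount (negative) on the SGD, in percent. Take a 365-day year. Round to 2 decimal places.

+1.52%

T = 47/365 years.
SGD trades forward at +0.19632% vs spot over the period.
Annualise by dividing by T: 0.0019632 / (47/365) = 0.015246 → 1.52%.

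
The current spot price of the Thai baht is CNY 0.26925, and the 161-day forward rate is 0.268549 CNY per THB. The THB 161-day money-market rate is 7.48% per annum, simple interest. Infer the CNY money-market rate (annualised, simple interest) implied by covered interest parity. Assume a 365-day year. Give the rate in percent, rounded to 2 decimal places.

6.87%

T = 161/365 years.
CIP gives F = S · g_CNY/g_THB, so g_CNY/g_THB = 0.268549/0.26925 = 0.9973965.
The THB side grows by 1 + 0.0748×161/365 = 1.032994.
Hence g_CNY = 1.0303046.
r = (1.0303046 − 1)/(161/365) = 0.068703 → 6.87%.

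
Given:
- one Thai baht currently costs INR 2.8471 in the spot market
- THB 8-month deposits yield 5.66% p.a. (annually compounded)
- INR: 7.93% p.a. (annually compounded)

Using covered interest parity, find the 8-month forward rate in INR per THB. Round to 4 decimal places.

2.8877

T = 8/12 years.
INR accumulates by (1 + 0.0793)^(8/12) = 1.0521915.
Growth of 1 THB over T: (1 + 0.0566)^(8/12) = 1.0373861.
So F = 2.8471 × 1.0521915 / 1.0373861 = 2.887733 (INR/THB).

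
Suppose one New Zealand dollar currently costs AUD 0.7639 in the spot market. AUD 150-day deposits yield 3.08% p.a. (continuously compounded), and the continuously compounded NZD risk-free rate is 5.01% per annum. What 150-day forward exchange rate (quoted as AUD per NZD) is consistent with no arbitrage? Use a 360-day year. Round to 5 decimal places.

T = 150/360 years.
AUD accumulates by e^(0.0308×150/360) = 1.012916.
Growth of 1 NZD over T: e^(0.0501×150/360) = 1.0210944.
Forward (AUD per NZD) = 0.7639 × 1.012916 / 1.0210944 = 0.7577816.

0.75778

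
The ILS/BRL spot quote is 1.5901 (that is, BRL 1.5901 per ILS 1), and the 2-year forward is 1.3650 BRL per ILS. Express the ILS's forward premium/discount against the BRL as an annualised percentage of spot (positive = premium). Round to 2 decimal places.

-7.08%

T = 2 years.
(F − S)/S = (1.3650 − 1.5901)/1.5901 = -0.1415634.
Annualise by dividing by T: -0.1415634 / 2 = -0.070782 → -7.08%.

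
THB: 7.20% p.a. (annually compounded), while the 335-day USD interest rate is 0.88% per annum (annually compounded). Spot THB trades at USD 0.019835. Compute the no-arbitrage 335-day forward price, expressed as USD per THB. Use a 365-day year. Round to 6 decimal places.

0.018759

T = 335/365 years.
USD growth factor: (1 + 0.0088)^(335/365) = 1.0080738.
THB accumulates by (1 + 0.0720)^(335/365) = 1.0658916.
Forward (USD per THB) = 0.019835 × 1.0080738 / 1.0658916 = 0.01875908.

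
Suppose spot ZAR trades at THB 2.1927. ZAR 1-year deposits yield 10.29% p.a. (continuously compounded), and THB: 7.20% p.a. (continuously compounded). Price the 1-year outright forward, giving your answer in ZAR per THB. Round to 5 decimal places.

T = 1 year.
THB accumulates by e^(0.0720×1) = 1.0746553.
ZAR accumulates by e^(0.1029×1) = 1.1083806.
CIP: F = S · (grow THB)/(grow ZAR) = 2.1927 × 1.0746553/1.1083806 = 2.125982 THB per ZAR.
Invert for ZAR per THB: 1 / 2.125982 = 0.47037.

0.47037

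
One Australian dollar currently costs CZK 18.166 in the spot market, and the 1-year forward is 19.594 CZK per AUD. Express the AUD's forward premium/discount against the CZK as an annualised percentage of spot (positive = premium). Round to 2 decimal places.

+7.86%

T = 1 year.
AUD trades forward at +7.86084% vs spot over the period.
Per annum: 0.0786084 / 1 = 0.078608 = 7.86%.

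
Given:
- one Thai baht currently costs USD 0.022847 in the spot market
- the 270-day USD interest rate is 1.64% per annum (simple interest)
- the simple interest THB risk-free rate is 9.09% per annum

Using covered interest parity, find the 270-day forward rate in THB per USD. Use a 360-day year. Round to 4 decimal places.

T = 270/360 years.
USD accumulates by 1 + 0.0164×270/360 = 1.012300.
THB accumulates by 1 + 0.0909×270/360 = 1.068175.
Forward (USD per THB) = 0.022847 × 1.012300 / 1.068175 = 0.021651900.
Invert for THB per USD: 1 / 0.021651900 = 46.1853.

46.1853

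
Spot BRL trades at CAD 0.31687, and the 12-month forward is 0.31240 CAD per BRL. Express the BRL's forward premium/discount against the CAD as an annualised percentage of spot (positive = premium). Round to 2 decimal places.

T = 1 year.
BRL trades forward at -1.41067% vs spot over the period.
×(1/T) gives -1.41% p.a.

-1.41%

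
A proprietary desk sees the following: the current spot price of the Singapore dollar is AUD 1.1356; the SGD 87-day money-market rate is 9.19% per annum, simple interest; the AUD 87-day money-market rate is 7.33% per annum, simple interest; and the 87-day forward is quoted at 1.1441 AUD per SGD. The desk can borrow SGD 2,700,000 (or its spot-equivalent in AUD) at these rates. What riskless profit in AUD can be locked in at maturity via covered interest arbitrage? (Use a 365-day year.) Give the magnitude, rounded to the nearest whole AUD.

T = 87/365 years.
Route A — deposit SGD, sell forward: 2,700,000 × 1.021904932 × 1.1441 = AUD 3,156,735.87.
Route B — convert at spot, deposit AUD: 2,700,000 × 1.1356 × 1.017471507 = AUD 3,119,689.74.
The quoted forward overvalues SGD, so borrow AUD, buy SGD at spot, deposit the SGD at 9.19%, and sell the proceeds forward at 1.1441.
Arbitrage profit = |3,156,735.87 − 3,119,689.74| = AUD 37,046.

AUD 37,046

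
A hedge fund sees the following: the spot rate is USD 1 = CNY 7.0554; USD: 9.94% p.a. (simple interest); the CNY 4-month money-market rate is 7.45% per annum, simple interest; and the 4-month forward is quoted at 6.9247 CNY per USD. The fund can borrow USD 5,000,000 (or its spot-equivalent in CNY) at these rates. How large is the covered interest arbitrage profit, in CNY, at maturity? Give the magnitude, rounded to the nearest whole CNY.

T = 4/12 years.
Route A — deposit USD, sell forward: 5,000,000 × 1.0331333333 × 6.9247 = CNY 35,770,691.97.
Route B — convert at spot, deposit CNY: 5,000,000 × 7.0554 × 1.0248333333 = CNY 36,153,045.50.
The quoted forward undervalues USD, so borrow USD, convert to CNY at spot, deposit the CNY at 7.45%, and buy USD forward at 6.9247 to cover the loan.
Profit = 36,153,045.50 − 35,770,691.97 = CNY 382,354.

CNY 382,354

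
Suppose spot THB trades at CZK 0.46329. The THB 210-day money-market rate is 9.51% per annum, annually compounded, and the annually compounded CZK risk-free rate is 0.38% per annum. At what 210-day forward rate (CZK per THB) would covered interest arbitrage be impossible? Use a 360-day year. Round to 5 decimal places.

T = 210/360 years.
CZK growth factor: (1 + 0.0038)^(210/360) = 1.0022149.
THB accumulates by (1 + 0.0951)^(210/360) = 1.0544226.
So F = 0.46329 × 1.0022149 / 1.0544226 = 0.4403511 (CZK/THB).

0.44035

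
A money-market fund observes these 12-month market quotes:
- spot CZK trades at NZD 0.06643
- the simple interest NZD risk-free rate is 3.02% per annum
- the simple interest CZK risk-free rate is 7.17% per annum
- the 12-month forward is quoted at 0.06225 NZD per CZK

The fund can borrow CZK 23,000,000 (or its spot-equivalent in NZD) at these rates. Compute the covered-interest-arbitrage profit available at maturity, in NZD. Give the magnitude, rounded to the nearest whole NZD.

NZD 39,626

T = 1 year.
Invest the CZK and cover forward: 23,000,000 × 1.071700 × 0.06225 = NZD 1,534,406.48.
Convert at spot and invest in NZD: 23,000,000 × 0.06643 × 1.030200 = NZD 1,574,032.28.
The quoted forward undervalues CZK, so borrow CZK, convert to NZD at spot, deposit the NZD at 3.02%, and buy CZK forward at 0.06225 to cover the loan.
Arbitrage profit = |1,534,406.48 − 1,574,032.28| = NZD 39,626.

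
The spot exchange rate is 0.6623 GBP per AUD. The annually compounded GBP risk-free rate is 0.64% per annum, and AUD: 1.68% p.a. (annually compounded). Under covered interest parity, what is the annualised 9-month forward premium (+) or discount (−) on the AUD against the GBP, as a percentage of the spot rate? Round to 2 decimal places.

-1.02%

T = 9/12 years.
No-arbitrage forward: 0.6623 × 1.0047962 / 1.0125737 = 0.6572129 GBP/AUD.
Annualised premium = (F − S)/S × (1/T) = (0.6572129 − 0.6623)/0.6623 ÷ (9/12) = -1.02%.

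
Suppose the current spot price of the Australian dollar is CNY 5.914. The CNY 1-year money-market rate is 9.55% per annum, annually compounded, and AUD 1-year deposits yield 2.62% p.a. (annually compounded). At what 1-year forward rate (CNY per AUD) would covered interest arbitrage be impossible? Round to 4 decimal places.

T = 1 year.
Growth of 1 CNY over T: (1 + 0.0955)^1 = 1.095500.
AUD growth factor: (1 + 0.0262)^1 = 1.026200.
CIP: F = S · (grow CNY)/(grow AUD) = 5.914 × 1.095500/1.026200 = 6.313377 CNY per AUD.

6.3134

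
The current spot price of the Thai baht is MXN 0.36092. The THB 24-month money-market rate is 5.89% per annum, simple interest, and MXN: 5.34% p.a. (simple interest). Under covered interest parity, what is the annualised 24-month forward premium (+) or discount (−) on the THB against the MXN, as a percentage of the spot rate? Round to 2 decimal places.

T = 2 years.
F = S · g_MXN/g_THB = 0.36092 × 1.106800/1.117800 = 0.35736827.
Annualised premium = (F − S)/S × (1/T) = (0.35736827 − 0.36092)/0.36092 ÷ 2 = -0.49%.

-0.49%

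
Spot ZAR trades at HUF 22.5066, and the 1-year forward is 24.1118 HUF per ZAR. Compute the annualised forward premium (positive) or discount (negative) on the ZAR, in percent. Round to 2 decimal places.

+7.13%

T = 1 year.
(F − S)/S = (24.1118 − 22.5066)/22.5066 = 0.0713213.
×(1/T) gives 7.13% p.a.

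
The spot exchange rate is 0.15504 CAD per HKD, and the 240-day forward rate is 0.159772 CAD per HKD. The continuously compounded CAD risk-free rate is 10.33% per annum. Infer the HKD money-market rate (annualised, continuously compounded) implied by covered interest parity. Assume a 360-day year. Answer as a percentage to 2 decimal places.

5.82%

T = 240/360 years.
F/S = 0.159772/0.15504 = 1.0305212 = (growth of CAD) / (growth of HKD).
CAD growth factor: e^(0.1033×240/360) = 1.0712934.
Hence g_HKD = 1.0395646.
Take logs: ln 1.0395646 / (240/360) = 0.058203, so 5.82%.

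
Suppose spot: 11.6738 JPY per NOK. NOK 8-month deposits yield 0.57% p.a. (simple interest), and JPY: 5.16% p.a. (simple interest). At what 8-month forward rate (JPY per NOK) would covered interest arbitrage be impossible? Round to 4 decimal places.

T = 8/12 years.
JPY growth factor: 1 + 0.0516×8/12 = 1.034400.
Growth of 1 NOK over T: 1 + 0.0057×8/12 = 1.003800.
Forward (JPY per NOK) = 11.6738 × 1.034400 / 1.003800 = 12.029666.

12.0297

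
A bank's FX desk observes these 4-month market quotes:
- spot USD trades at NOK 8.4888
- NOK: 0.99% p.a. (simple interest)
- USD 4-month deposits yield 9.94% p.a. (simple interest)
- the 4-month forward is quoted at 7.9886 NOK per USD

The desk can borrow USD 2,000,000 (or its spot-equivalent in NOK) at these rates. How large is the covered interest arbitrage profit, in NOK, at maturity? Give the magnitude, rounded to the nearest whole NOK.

NOK 527,048

T = 4/12 years.
Route A — deposit USD, sell forward: 2,000,000 × 1.0331333333 × 7.9886 = NOK 16,506,577.89.
Route B — convert at spot, deposit NOK: 2,000,000 × 8.4888 × 1.003300 = NOK 17,033,626.08.
The quoted forward undervalues USD, so borrow USD, convert to NOK at spot, deposit the NOK at 0.99%, and buy USD forward at 7.9886 to cover the loan.
Arbitrage profit = |16,506,577.89 − 17,033,626.08| = NOK 527,048.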